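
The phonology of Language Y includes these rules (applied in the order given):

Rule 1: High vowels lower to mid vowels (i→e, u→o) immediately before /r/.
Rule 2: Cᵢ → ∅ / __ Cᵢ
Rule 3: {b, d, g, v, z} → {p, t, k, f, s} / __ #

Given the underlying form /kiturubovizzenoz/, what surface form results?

kitorubovizenos

Rule 1 (pre-rhotic lowering): /u/ is a high vowel immediately before /r/, so it lowers to [o]. /kiturubovizzenoz/ → kitorubovizzenoz.
Rule 2 (degemination): /zz/ is a geminate; the first /z/ deletes. /kitorubovizzenoz/ → kitorubovizenoz.
Rule 3 (final devoicing): /z/ is a voiced obstruent in word-final position, so it devoices to [s]. /kitorubovizenoz/ → kitorubovizenos.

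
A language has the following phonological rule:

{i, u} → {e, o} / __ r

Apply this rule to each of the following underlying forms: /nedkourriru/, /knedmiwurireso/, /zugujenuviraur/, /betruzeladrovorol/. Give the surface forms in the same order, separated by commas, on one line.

/nedkourriru/: /u/ is a high vowel immediately before /r/, so it lowers to [o]. /i/ is a high vowel immediately before /r/, so it lowers to [e]. → [nedkoorreru].
/knedmiwurireso/: /u/ is a high vowel immediately before /r/, so it lowers to [o]. /i/ is a high vowel immediately before /r/, so it lowers to [e]. → [knedmiworereso].
/zugujenuviraur/: /i/ is a high vowel immediately before /r/, so it lowers to [e]. /u/ is a high vowel immediately before /r/, so it lowers to [o]. → [zugujenuveraor].
/betruzeladrovorol/: the rule's environment is not met; surfaces unchanged as [betruzeladrovorol].

nedkoorreru, knedmiworereso, zugujenuveraor, betruzeladrovorol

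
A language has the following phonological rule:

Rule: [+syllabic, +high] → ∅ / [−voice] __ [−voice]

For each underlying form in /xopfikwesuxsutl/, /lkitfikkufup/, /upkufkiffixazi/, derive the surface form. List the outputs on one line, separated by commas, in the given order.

xopfkwesxstl, lktfkkfp, upkfkffxazi

/xopfikwesuxsutl/: /i/ is a high vowel flanked by voiceless consonants /f/ and /k/, so it deletes. /u/ is a high vowel flanked by voiceless consonants /s/ and /x/, so it deletes. /u/ is a high vowel flanked by voiceless consonants /s/ and /t/, so it deletes. → [xopfkwesxstl].
/lkitfikkufup/: /i/ is a high vowel flanked by voiceless consonants /k/ and /t/, so it deletes. /i/ is a high vowel flanked by voiceless consonants /f/ and /k/, so it deletes. /u/ is a high vowel flanked by voiceless consonants /k/ and /f/, so it deletes. /u/ is a high vowel flanked by voiceless consonants /f/ and /p/, so it deletes. → [lktfkkfp].
/upkufkiffixazi/: /u/ is a high vowel flanked by voiceless consonants /k/ and /f/, so it deletes. /i/ is a high vowel flanked by voiceless consonants /k/ and /f/, so it deletes. /i/ is a high vowel flanked by voiceless consonants /f/ and /x/, so it deletes. → [upkfkffxazi].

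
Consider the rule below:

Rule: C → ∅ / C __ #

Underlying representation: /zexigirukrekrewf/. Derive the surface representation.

zexigirukrekrew

/f/ is the second consonant of a word-final cluster /wf/, so it deletes.
The other instances of /z/, /x/, /g/, /r/, /k/, /w/ do not occur in the required environment and remain unchanged.
Surface form: [zexigirukrekrew].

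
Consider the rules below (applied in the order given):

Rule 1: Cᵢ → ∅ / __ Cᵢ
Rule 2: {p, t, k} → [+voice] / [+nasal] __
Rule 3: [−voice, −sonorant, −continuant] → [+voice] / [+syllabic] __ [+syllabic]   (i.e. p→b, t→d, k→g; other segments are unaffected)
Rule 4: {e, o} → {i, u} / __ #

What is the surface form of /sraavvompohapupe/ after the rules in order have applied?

Rule 1 (degemination): /vv/ is a geminate; the first /v/ deletes. /sraavvompohapupe/ → sraavompohapupe.
Rule 2 (post-nasal voicing): /p/ is a voiceless stop immediately after the nasal /m/, so it voices to [b]. /sraavompohapupe/ → sraavombohapupe.
Rule 3 (intervocalic voicing): /p/ is a voiceless stop between vowels /a/ and /u/, so it voices to [b]. /p/ is a voiceless stop between vowels /u/ and /e/, so it voices to [b]. /sraavombohapupe/ → sraavombohabube.
Rule 4 (final vowel raising): /e/ is a mid vowel in word-final position, so it raises to [i]. /sraavombohabube/ → sraavombohabubi.

sraavombohabubi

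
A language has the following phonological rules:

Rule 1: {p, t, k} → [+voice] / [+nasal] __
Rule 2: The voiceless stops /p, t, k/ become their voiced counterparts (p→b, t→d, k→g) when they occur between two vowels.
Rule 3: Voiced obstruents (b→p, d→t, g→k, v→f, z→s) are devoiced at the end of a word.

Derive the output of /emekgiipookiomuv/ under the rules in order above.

Rule 1 (post-nasal voicing): no segment meets the environment; /emekgiipookiomuv/ is unchanged.
Rule 2 (intervocalic voicing): /p/ is a voiceless stop between vowels /i/ and /o/, so it voices to [b]. /k/ is a voiceless stop between vowels /o/ and /i/, so it voices to [g]. /emekgiipookiomuv/ → emekgiiboogiomuv.
Rule 3 (final devoicing): /v/ is a voiced obstruent in word-final position, so it devoices to [f]. /emekgiiboogiomuv/ → emekgiiboogiomuf.

emekgiiboogiomuf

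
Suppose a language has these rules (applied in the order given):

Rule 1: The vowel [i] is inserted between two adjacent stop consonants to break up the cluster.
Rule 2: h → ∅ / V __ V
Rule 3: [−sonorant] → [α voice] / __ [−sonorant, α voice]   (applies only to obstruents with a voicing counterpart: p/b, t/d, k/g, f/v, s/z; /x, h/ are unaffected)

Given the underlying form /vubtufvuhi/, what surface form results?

Rule 1 (stop-cluster i-epenthesis): /b/ and /t/ form a stop–stop cluster, so [i] is inserted between them. /vubtufvuhi/ → vubitufvuhi.
Rule 2 (intervocalic h-deletion): /h/ occurs between vowels /u/ and /i/, so it deletes. /vubitufvuhi/ → vubitufvui.
Rule 3 (regressive voicing assimilation): /f/ precedes the voiced obstruent /v/, so it voices to [v] by assimilation. /vubitufvui/ → vubituvvui.

vubituvvui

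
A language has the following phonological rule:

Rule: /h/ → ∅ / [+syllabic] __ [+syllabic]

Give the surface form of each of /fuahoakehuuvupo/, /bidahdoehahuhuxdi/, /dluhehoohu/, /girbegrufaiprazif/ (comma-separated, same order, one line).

fuaoakeuuvupo, bidahdoeauuxdi, dlueoou, girbegrufaiprazif

/fuahoakehuuvupo/: /h/ occurs between vowels /a/ and /o/, so it deletes. /h/ occurs between vowels /e/ and /u/, so it deletes. → [fuaoakeuuvupo].
/bidahdoehahuhuxdi/: /h/ occurs between vowels /e/ and /a/, so it deletes. /h/ occurs between vowels /a/ and /u/, so it deletes. /h/ occurs between vowels /u/ and /u/, so it deletes. → [bidahdoeauuxdi].
/dluhehoohu/: /h/ occurs between vowels /u/ and /e/, so it deletes. /h/ occurs between vowels /e/ and /o/, so it deletes. /h/ occurs between vowels /o/ and /u/, so it deletes. → [dlueoou].
/girbegrufaiprazif/: the rule's environment is not met; surfaces unchanged as [girbegrufaiprazif].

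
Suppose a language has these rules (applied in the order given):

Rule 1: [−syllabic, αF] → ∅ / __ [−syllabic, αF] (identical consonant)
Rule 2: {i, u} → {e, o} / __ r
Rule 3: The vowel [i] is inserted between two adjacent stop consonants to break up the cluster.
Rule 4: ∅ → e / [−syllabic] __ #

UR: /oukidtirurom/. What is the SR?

oukiditerorome

Rule 1 (degemination): no segment meets the environment; /oukidtirurom/ is unchanged.
Rule 2 (pre-rhotic lowering): /i/ is a high vowel immediately before /r/, so it lowers to [e]. /u/ is a high vowel immediately before /r/, so it lowers to [o]. /oukidtirurom/ → oukidterorom.
Rule 3 (stop-cluster i-epenthesis): /d/ and /t/ form a stop–stop cluster, so [i] is inserted between them. /oukidterorom/ → oukiditerorom.
Rule 4 (final e-epenthesis): the form ends in the consonant /m/, so [e] is inserted word-finally. /oukiditerorom/ → oukiditerorome.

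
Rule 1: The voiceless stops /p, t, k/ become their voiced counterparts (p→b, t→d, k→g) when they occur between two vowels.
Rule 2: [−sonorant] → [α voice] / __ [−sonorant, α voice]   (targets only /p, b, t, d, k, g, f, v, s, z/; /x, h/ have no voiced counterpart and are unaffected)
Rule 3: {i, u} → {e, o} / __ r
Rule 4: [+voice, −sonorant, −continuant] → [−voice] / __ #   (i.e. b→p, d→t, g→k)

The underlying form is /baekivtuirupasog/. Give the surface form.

baegiftuerubasok

Rule 1 (intervocalic voicing): /k/ is a voiceless stop between vowels /e/ and /i/, so it voices to [g]. /p/ is a voiceless stop between vowels /u/ and /a/, so it voices to [b]. /baekivtuirupasog/ → baegivtuirubasog.
Rule 2 (regressive voicing assimilation): /v/ precedes the voiceless obstruent /t/, so it devoices to [f] by assimilation. /baegivtuirubasog/ → baegiftuirubasog.
Rule 3 (pre-rhotic lowering): /i/ is a high vowel immediately before /r/, so it lowers to [e]. /baegiftuirubasog/ → baegiftuerubasog.
Rule 4 (final devoicing): /g/ is a voiced stop in word-final position, so it devoices to [k]. /baegiftuerubasog/ → baegiftuerubasok.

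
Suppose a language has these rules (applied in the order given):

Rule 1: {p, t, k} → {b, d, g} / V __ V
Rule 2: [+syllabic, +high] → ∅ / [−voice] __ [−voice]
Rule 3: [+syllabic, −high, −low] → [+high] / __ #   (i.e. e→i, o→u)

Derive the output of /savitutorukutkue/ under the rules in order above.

Rule 1 (intervocalic voicing): /t/ is a voiceless stop between vowels /i/ and /u/, so it voices to [d]. /t/ is a voiceless stop between vowels /u/ and /o/, so it voices to [d]. /k/ is a voiceless stop between vowels /u/ and /u/, so it voices to [g]. /savitutorukutkue/ → savidudorugutkue.
Rule 2 (high vowel syncope): no segment meets the environment; /savidudorugutkue/ is unchanged.
Rule 3 (final vowel raising): /e/ is a mid vowel in word-final position, so it raises to [i]. /savidudorugutkue/ → savidudorugutkui.

savidudorugutkui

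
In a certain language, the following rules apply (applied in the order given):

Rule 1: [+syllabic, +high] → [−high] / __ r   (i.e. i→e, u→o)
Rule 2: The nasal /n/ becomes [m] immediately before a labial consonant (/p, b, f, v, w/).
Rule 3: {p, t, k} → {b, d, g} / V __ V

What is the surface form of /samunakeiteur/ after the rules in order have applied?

Rule 1 (pre-rhotic lowering): /u/ is a high vowel immediately before /r/, so it lowers to [o]. /samunakeiteur/ → samunakeiteor.
Rule 2 (nasal place assimilation): no segment meets the environment; /samunakeiteor/ is unchanged.
Rule 3 (intervocalic voicing): /k/ is a voiceless stop between vowels /a/ and /e/, so it voices to [g]. /t/ is a voiceless stop between vowels /i/ and /e/, so it voices to [d]. /samunakeiteor/ → samunageideor.

samunageideor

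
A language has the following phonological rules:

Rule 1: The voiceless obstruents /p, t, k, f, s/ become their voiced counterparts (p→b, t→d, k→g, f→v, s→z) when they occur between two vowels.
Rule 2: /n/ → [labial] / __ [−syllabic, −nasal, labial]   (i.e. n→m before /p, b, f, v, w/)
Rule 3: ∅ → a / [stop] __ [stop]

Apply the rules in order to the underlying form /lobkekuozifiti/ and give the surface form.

lobakeguozividi

Rule 1 (intervocalic voicing): /k/ is a voiceless obstruent between vowels /e/ and /u/, so it voices to [g]. /f/ is a voiceless obstruent between vowels /i/ and /i/, so it voices to [v]. /t/ is a voiceless obstruent between vowels /i/ and /i/, so it voices to [d]. /lobkekuozifiti/ → lobkeguozividi.
Rule 2 (nasal place assimilation): no segment meets the environment; /lobkeguozividi/ is unchanged.
Rule 3 (stop-cluster a-epenthesis): /b/ and /k/ form a stop–stop cluster, so [a] is inserted between them. /lobkeguozividi/ → lobakeguozividi.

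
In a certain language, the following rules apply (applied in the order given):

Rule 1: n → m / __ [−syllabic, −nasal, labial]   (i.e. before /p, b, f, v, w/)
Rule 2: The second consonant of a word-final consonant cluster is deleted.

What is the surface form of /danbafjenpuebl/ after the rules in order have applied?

Rule 1 (nasal place assimilation): /n/ precedes the labial consonant /b/, so it assimilates in place to [m]. /n/ precedes the labial consonant /p/, so it assimilates in place to [m]. /danbafjenpuebl/ → dambafjempuebl.
Rule 2 (final cluster simplification): /l/ is the second consonant of a word-final cluster /bl/, so it deletes. /dambafjempuebl/ → dambafjempueb.

dambafjempueb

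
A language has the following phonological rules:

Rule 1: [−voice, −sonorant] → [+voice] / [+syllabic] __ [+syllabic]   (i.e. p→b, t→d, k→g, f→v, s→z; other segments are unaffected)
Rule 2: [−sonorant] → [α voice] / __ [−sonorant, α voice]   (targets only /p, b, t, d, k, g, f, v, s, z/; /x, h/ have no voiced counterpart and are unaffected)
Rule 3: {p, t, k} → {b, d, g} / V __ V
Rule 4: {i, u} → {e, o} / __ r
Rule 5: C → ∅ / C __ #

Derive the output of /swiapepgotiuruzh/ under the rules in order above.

swiabebgodiorus

Rule 1 (intervocalic voicing): /p/ is a voiceless obstruent between vowels /a/ and /e/, so it voices to [b]. /t/ is a voiceless obstruent between vowels /o/ and /i/, so it voices to [d]. /swiapepgotiuruzh/ → swiabepgodiuruzh.
Rule 2 (regressive voicing assimilation): /p/ precedes the voiced obstruent /g/, so it voices to [b] by assimilation. /z/ precedes the voiceless obstruent /h/, so it devoices to [s] by assimilation. /swiabepgodiuruzh/ → swiabebgodiurush.
Rule 3 (intervocalic voicing): no segment meets the environment; /swiabebgodiurush/ is unchanged.
Rule 4 (pre-rhotic lowering): /u/ is a high vowel immediately before /r/, so it lowers to [o]. /swiabebgodiurush/ → swiabebgodiorush.
Rule 5 (final cluster simplification): /h/ is the second consonant of a word-final cluster /sh/, so it deletes. /swiabebgodiorush/ → swiabebgodiorus.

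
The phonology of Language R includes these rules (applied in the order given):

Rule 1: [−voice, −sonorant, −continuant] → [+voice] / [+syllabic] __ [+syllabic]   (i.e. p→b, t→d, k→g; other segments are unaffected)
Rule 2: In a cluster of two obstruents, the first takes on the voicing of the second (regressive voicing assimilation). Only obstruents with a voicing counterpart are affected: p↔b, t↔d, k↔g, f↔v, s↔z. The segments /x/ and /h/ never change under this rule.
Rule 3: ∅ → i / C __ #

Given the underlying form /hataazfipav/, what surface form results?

hadaasfibavi

Rule 1 (intervocalic voicing): /t/ is a voiceless stop between vowels /a/ and /a/, so it voices to [d]. /p/ is a voiceless stop between vowels /i/ and /a/, so it voices to [b]. /hataazfipav/ → hadaazfibav.
Rule 2 (regressive voicing assimilation): /z/ precedes the voiceless obstruent /f/, so it devoices to [s] by assimilation. /hadaazfibav/ → hadaasfibav.
Rule 3 (final i-epenthesis): the form ends in the consonant /v/, so [i] is inserted word-finally. /hadaasfibav/ → hadaasfibavi.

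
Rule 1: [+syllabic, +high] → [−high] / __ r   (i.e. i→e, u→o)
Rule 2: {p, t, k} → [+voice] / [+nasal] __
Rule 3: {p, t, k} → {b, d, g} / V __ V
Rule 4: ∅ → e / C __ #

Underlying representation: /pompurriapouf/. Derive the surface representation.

Rule 1 (pre-rhotic lowering): /u/ is a high vowel immediately before /r/, so it lowers to [o]. /pompurriapouf/ → pomporriapouf.
Rule 2 (post-nasal voicing): /p/ is a voiceless stop immediately after the nasal /m/, so it voices to [b]. /pomporriapouf/ → pomborriapouf.
Rule 3 (intervocalic voicing): /p/ is a voiceless stop between vowels /a/ and /o/, so it voices to [b]. /pomborriapouf/ → pomborriabouf.
Rule 4 (final e-epenthesis): the form ends in the consonant /f/, so [e] is inserted word-finally. /pomborriabouf/ → pomborriaboufe.

pomborriaboufe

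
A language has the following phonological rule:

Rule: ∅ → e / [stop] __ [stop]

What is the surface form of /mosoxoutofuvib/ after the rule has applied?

mosoxoutofuvib

No segment of /mosoxoutofuvib/ meets the structural description of the rule, so the form surfaces unchanged.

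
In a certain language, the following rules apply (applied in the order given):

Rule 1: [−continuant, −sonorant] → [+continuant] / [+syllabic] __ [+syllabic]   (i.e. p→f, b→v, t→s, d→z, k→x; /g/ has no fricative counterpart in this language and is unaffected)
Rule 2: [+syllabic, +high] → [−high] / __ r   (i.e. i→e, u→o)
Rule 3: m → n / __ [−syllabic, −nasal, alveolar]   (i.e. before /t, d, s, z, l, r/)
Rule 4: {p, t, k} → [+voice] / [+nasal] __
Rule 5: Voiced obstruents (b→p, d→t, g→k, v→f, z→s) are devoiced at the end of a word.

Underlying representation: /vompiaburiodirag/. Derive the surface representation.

Rule 1 (intervocalic spirantization): /b/ is a stop between vowels /a/ and /u/, so it spirantizes to the fricative [v]. /d/ is a stop between vowels /o/ and /i/, so it spirantizes to the fricative [z]. /vompiaburiodirag/ → vompiavuriozirag.
Rule 2 (pre-rhotic lowering): /u/ is a high vowel immediately before /r/, so it lowers to [o]. /i/ is a high vowel immediately before /r/, so it lowers to [e]. /vompiavuriozirag/ → vompiavoriozerag.
Rule 3 (nasal place assimilation): no segment meets the environment; /vompiavoriozerag/ is unchanged.
Rule 4 (post-nasal voicing): /p/ is a voiceless stop immediately after the nasal /m/, so it voices to [b]. /vompiavoriozerag/ → vombiavoriozerag.
Rule 5 (final devoicing): /g/ is a voiced obstruent in word-final position, so it devoices to [k]. /vombiavoriozerag/ → vombiavoriozerak.

vombiavoriozerak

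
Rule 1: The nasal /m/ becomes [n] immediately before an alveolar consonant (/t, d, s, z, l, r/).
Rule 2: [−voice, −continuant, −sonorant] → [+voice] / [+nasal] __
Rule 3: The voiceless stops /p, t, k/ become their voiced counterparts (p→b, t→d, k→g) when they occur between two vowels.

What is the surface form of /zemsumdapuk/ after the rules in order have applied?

Rule 1 (nasal place assimilation): /m/ precedes the alveolar consonant /s/, so it assimilates in place to [n]. /m/ precedes the alveolar consonant /d/, so it assimilates in place to [n]. /zemsumdapuk/ → zensundapuk.
Rule 2 (post-nasal voicing): no segment meets the environment; /zensundapuk/ is unchanged.
Rule 3 (intervocalic voicing): /p/ is a voiceless stop between vowels /a/ and /u/, so it voices to [b]. /zensundapuk/ → zensundabuk.

zensundabuk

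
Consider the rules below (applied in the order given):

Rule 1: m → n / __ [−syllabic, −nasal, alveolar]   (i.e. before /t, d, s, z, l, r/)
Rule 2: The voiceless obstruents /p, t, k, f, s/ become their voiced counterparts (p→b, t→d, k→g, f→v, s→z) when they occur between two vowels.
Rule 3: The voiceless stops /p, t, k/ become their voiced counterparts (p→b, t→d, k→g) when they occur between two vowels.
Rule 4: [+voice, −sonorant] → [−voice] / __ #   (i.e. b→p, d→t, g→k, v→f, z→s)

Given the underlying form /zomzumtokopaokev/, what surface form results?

Rule 1 (nasal place assimilation): /m/ precedes the alveolar consonant /z/, so it assimilates in place to [n]. /m/ precedes the alveolar consonant /t/, so it assimilates in place to [n]. /zomzumtokopaokev/ → zonzuntokopaokev.
Rule 2 (intervocalic voicing): /k/ is a voiceless obstruent between vowels /o/ and /o/, so it voices to [g]. /p/ is a voiceless obstruent between vowels /o/ and /a/, so it voices to [b]. /k/ is a voiceless obstruent between vowels /o/ and /e/, so it voices to [g]. /zonzuntokopaokev/ → zonzuntogobaogev.
Rule 3 (intervocalic voicing): no segment meets the environment; /zonzuntogobaogev/ is unchanged.
Rule 4 (final devoicing): /v/ is a voiced obstruent in word-final position, so it devoices to [f]. /zonzuntogobaogev/ → zonzuntogobaogef.

zonzuntogobaogef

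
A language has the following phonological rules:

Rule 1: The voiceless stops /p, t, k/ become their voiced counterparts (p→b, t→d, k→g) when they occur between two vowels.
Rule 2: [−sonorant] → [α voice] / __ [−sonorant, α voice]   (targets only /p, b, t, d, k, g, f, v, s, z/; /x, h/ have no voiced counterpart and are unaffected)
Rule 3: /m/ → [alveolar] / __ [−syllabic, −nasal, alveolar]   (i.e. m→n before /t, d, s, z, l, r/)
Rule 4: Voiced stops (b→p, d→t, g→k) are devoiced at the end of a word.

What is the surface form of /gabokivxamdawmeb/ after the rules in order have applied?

Rule 1 (intervocalic voicing): /k/ is a voiceless stop between vowels /o/ and /i/, so it voices to [g]. /gabokivxamdawmeb/ → gabogivxamdawmeb.
Rule 2 (regressive voicing assimilation): /v/ precedes the voiceless obstruent /x/, so it devoices to [f] by assimilation. /gabogivxamdawmeb/ → gabogifxamdawmeb.
Rule 3 (nasal place assimilation): /m/ precedes the alveolar consonant /d/, so it assimilates in place to [n]. /gabogifxamdawmeb/ → gabogifxandawmeb.
Rule 4 (final devoicing): /b/ is a voiced stop in word-final position, so it devoices to [p]. /gabogifxandawmeb/ → gabogifxandawmep.

gabogifxandawmep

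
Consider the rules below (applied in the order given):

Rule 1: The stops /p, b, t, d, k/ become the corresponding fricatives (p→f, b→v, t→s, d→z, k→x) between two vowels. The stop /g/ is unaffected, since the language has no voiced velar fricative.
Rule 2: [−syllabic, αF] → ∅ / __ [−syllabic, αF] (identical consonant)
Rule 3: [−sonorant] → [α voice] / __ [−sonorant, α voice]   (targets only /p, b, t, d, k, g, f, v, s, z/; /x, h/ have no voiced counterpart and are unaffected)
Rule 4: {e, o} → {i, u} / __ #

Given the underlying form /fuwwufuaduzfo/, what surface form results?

fuwufuazusfu

Rule 1 (intervocalic spirantization): /d/ is a stop between vowels /a/ and /u/, so it spirantizes to the fricative [z]. /fuwwufuaduzfo/ → fuwwufuazuzfo.
Rule 2 (degemination): /ww/ is a geminate; the first /w/ deletes. /fuwwufuazuzfo/ → fuwufuazuzfo.
Rule 3 (regressive voicing assimilation): /z/ precedes the voiceless obstruent /f/, so it devoices to [s] by assimilation. /fuwufuazuzfo/ → fuwufuazusfo.
Rule 4 (final vowel raising): /o/ is a mid vowel in word-final position, so it raises to [u]. /fuwufuazusfo/ → fuwufuazusfu.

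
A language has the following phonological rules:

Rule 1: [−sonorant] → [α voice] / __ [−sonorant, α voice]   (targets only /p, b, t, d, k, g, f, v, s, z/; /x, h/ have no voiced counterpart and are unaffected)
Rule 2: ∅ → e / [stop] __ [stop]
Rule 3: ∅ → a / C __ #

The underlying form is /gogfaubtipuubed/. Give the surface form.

gokfaupetipuubeda

Rule 1 (regressive voicing assimilation): /g/ precedes the voiceless obstruent /f/, so it devoices to [k] by assimilation. /b/ precedes the voiceless obstruent /t/, so it devoices to [p] by assimilation. /gogfaubtipuubed/ → gokfauptipuubed.
Rule 2 (stop-cluster e-epenthesis): /p/ and /t/ form a stop–stop cluster, so [e] is inserted between them. /gokfauptipuubed/ → gokfaupetipuubed.
Rule 3 (final a-epenthesis): the form ends in the consonant /d/, so [a] is inserted word-finally. /gokfaupetipuubed/ → gokfaupetipuubeda.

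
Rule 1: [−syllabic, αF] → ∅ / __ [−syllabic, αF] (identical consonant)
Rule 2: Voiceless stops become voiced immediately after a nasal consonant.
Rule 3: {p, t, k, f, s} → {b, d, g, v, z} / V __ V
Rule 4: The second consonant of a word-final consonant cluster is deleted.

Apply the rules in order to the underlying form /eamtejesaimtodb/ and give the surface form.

Rule 1 (degemination): no segment meets the environment; /eamtejesaimtodb/ is unchanged.
Rule 2 (post-nasal voicing): /t/ is a voiceless stop immediately after the nasal /m/, so it voices to [d]. /t/ is a voiceless stop immediately after the nasal /m/, so it voices to [d]. /eamtejesaimtodb/ → eamdejesaimdodb.
Rule 3 (intervocalic voicing): /s/ is a voiceless obstruent between vowels /e/ and /a/, so it voices to [z]. /eamdejesaimdodb/ → eamdejezaimdodb.
Rule 4 (final cluster simplification): /b/ is the second consonant of a word-final cluster /db/, so it deletes. /eamdejezaimdodb/ → eamdejezaimdod.

eamdejezaimdod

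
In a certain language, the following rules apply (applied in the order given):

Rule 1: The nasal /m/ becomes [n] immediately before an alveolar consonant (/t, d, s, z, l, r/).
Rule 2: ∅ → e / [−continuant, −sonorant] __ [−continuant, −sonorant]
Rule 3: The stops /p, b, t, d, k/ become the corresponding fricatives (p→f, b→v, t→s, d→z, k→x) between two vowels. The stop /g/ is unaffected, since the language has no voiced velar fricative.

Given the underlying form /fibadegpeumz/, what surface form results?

fivazegefeunz

Rule 1 (nasal place assimilation): /m/ precedes the alveolar consonant /z/, so it assimilates in place to [n]. /fibadegpeumz/ → fibadegpeunz.
Rule 2 (stop-cluster e-epenthesis): /g/ and /p/ form a stop–stop cluster, so [e] is inserted between them. /fibadegpeunz/ → fibadegepeunz.
Rule 3 (intervocalic spirantization): /b/ is a stop between vowels /i/ and /a/, so it spirantizes to the fricative [v]. /d/ is a stop between vowels /a/ and /e/, so it spirantizes to the fricative [z]. /p/ is a stop between vowels /e/ and /e/, so it spirantizes to the fricative [f]. /fibadegepeunz/ → fivazegefeunz.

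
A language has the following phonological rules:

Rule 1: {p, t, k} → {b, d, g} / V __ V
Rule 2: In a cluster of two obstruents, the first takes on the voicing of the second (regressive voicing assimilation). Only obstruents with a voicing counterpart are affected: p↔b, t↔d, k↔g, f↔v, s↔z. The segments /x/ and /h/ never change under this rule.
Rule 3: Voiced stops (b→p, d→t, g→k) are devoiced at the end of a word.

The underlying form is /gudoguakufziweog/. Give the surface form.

gudoguaguvziweok

Rule 1 (intervocalic voicing): /k/ is a voiceless stop between vowels /a/ and /u/, so it voices to [g]. /gudoguakufziweog/ → gudoguagufziweog.
Rule 2 (regressive voicing assimilation): /f/ precedes the voiced obstruent /z/, so it voices to [v] by assimilation. /gudoguagufziweog/ → gudoguaguvziweog.
Rule 3 (final devoicing): /g/ is a voiced stop in word-final position, so it devoices to [k]. /gudoguaguvziweog/ → gudoguaguvziweok.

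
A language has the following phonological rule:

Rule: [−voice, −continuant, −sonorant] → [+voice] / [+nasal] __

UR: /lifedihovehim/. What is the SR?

lifedihovehim

No segment of /lifedihovehim/ meets the structural description of the rule, so the form surfaces unchanged.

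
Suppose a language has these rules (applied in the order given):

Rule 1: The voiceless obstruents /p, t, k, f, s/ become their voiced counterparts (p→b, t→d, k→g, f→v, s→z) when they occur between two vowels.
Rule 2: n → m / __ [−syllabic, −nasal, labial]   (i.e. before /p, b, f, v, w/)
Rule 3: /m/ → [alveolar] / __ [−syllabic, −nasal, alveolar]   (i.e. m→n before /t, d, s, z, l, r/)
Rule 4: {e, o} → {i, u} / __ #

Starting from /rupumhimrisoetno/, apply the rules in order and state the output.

Rule 1 (intervocalic voicing): /p/ is a voiceless obstruent between vowels /u/ and /u/, so it voices to [b]. /s/ is a voiceless obstruent between vowels /i/ and /o/, so it voices to [z]. /rupumhimrisoetno/ → rubumhimrizoetno.
Rule 2 (nasal place assimilation): no segment meets the environment; /rubumhimrizoetno/ is unchanged.
Rule 3 (nasal place assimilation): /m/ precedes the alveolar consonant /r/, so it assimilates in place to [n]. /rubumhimrizoetno/ → rubumhinrizoetno.
Rule 4 (final vowel raising): /o/ is a mid vowel in word-final position, so it raises to [u]. /rubumhinrizoetno/ → rubumhinrizoetnu.

rubumhinrizoetnu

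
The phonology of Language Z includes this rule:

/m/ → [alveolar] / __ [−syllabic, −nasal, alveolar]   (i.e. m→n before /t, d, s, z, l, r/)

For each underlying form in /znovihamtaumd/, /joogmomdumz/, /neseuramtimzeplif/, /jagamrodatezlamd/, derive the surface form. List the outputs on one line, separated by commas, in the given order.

znovihantaund, joogmondunz, neseurantinzeplif, jaganrodatezland

/znovihamtaumd/: /m/ precedes the alveolar consonant /t/, so it assimilates in place to [n]. /m/ precedes the alveolar consonant /d/, so it assimilates in place to [n]. → [znovihantaund].
/joogmomdumz/: /m/ precedes the alveolar consonant /d/, so it assimilates in place to [n]. /m/ precedes the alveolar consonant /z/, so it assimilates in place to [n]. → [joogmondunz].
/neseuramtimzeplif/: /m/ precedes the alveolar consonant /t/, so it assimilates in place to [n]. /m/ precedes the alveolar consonant /z/, so it assimilates in place to [n]. → [neseurantinzeplif].
/jagamrodatezlamd/: /m/ precedes the alveolar consonant /r/, so it assimilates in place to [n]. /m/ precedes the alveolar consonant /d/, so it assimilates in place to [n]. → [jaganrodatezland].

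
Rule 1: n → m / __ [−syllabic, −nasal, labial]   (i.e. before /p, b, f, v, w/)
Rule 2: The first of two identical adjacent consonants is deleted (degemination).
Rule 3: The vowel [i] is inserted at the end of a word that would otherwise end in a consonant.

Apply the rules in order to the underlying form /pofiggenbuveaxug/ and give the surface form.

pofigembuveaxugi

Rule 1 (nasal place assimilation): /n/ precedes the labial consonant /b/, so it assimilates in place to [m]. /pofiggenbuveaxug/ → pofiggembuveaxug.
Rule 2 (degemination): /gg/ is a geminate; the first /g/ deletes. /pofiggembuveaxug/ → pofigembuveaxug.
Rule 3 (final i-epenthesis): the form ends in the consonant /g/, so [i] is inserted word-finally. /pofigembuveaxug/ → pofigembuveaxugi.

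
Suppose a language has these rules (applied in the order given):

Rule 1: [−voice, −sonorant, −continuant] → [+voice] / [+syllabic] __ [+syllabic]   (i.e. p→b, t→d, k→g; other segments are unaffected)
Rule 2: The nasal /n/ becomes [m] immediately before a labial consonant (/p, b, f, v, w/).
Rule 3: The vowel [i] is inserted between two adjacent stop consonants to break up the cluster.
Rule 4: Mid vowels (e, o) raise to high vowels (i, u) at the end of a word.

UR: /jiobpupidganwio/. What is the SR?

jiobipubidigamwiu

Rule 1 (intervocalic voicing): /p/ is a voiceless stop between vowels /u/ and /i/, so it voices to [b]. /jiobpupidganwio/ → jiobpubidganwio.
Rule 2 (nasal place assimilation): /n/ precedes the labial consonant /w/, so it assimilates in place to [m]. /jiobpubidganwio/ → jiobpubidgamwio.
Rule 3 (stop-cluster i-epenthesis): /b/ and /p/ form a stop–stop cluster, so [i] is inserted between them. /d/ and /g/ form a stop–stop cluster, so [i] is inserted between them. /jiobpubidgamwio/ → jiobipubidigamwio.
Rule 4 (final vowel raising): /o/ is a mid vowel in word-final position, so it raises to [u]. /jiobipubidigamwio/ → jiobipubidigamwiu.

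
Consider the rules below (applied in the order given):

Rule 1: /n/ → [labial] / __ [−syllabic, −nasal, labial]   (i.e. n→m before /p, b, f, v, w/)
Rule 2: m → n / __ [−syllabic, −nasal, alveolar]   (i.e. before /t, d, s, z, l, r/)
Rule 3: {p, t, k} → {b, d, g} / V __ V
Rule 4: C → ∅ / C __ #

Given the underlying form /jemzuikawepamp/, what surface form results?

Rule 1 (nasal place assimilation): no segment meets the environment; /jemzuikawepamp/ is unchanged.
Rule 2 (nasal place assimilation): /m/ precedes the alveolar consonant /z/, so it assimilates in place to [n]. /jemzuikawepamp/ → jenzuikawepamp.
Rule 3 (intervocalic voicing): /k/ is a voiceless stop between vowels /i/ and /a/, so it voices to [g]. /p/ is a voiceless stop between vowels /e/ and /a/, so it voices to [b]. /jenzuikawepamp/ → jenzuigawebamp.
Rule 4 (final cluster simplification): /p/ is the second consonant of a word-final cluster /mp/, so it deletes. /jenzuigawebamp/ → jenzuigawebam.

jenzuigawebam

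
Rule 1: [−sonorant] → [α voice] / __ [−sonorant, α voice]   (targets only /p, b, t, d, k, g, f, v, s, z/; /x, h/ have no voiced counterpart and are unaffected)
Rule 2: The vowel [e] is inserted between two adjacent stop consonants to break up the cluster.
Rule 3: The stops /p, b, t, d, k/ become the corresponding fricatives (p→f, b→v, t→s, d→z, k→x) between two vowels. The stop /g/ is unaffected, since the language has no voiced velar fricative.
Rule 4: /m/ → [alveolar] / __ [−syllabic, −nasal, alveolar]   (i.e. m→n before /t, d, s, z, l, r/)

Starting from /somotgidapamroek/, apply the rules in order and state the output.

somozegizafanroek

Rule 1 (regressive voicing assimilation): /t/ precedes the voiced obstruent /g/, so it voices to [d] by assimilation. /somotgidapamroek/ → somodgidapamroek.
Rule 2 (stop-cluster e-epenthesis): /d/ and /g/ form a stop–stop cluster, so [e] is inserted between them. /somodgidapamroek/ → somodegidapamroek.
Rule 3 (intervocalic spirantization): /d/ is a stop between vowels /o/ and /e/, so it spirantizes to the fricative [z]. /d/ is a stop between vowels /i/ and /a/, so it spirantizes to the fricative [z]. /p/ is a stop between vowels /a/ and /a/, so it spirantizes to the fricative [f]. /somodegidapamroek/ → somozegizafamroek.
Rule 4 (nasal place assimilation): /m/ precedes the alveolar consonant /r/, so it assimilates in place to [n]. /somozegizafamroek/ → somozegizafanroek.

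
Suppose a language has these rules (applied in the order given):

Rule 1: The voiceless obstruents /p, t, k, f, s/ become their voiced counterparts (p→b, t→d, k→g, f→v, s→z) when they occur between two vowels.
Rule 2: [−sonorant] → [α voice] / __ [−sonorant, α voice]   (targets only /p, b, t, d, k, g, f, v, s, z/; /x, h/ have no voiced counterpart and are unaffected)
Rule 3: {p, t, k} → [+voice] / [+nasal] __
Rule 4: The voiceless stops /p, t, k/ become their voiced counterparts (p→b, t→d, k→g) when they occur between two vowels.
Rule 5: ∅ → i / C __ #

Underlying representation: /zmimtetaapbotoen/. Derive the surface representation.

zmimdedaabbodoeni

Rule 1 (intervocalic voicing): /t/ is a voiceless obstruent between vowels /e/ and /a/, so it voices to [d]. /t/ is a voiceless obstruent between vowels /o/ and /o/, so it voices to [d]. /zmimtetaapbotoen/ → zmimtedaapbodoen.
Rule 2 (regressive voicing assimilation): /p/ precedes the voiced obstruent /b/, so it voices to [b] by assimilation. /zmimtedaapbodoen/ → zmimtedaabbodoen.
Rule 3 (post-nasal voicing): /t/ is a voiceless stop immediately after the nasal /m/, so it voices to [d]. /zmimtedaabbodoen/ → zmimdedaabbodoen.
Rule 4 (intervocalic voicing): no segment meets the environment; /zmimdedaabbodoen/ is unchanged.
Rule 5 (final i-epenthesis): the form ends in the consonant /n/, so [i] is inserted word-finally. /zmimdedaabbodoen/ → zmimdedaabbodoeni.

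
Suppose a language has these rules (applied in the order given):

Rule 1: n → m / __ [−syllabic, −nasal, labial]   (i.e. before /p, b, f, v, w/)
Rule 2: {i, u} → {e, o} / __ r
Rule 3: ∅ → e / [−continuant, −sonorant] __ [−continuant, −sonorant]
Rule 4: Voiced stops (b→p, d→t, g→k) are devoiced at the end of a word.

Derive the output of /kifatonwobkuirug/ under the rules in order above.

kifatomwobekueruk

Rule 1 (nasal place assimilation): /n/ precedes the labial consonant /w/, so it assimilates in place to [m]. /kifatonwobkuirug/ → kifatomwobkuirug.
Rule 2 (pre-rhotic lowering): /i/ is a high vowel immediately before /r/, so it lowers to [e]. /kifatomwobkuirug/ → kifatomwobkuerug.
Rule 3 (stop-cluster e-epenthesis): /b/ and /k/ form a stop–stop cluster, so [e] is inserted between them. /kifatomwobkuerug/ → kifatomwobekuerug.
Rule 4 (final devoicing): /g/ is a voiced stop in word-final position, so it devoices to [k]. /kifatomwobekuerug/ → kifatomwobekueruk.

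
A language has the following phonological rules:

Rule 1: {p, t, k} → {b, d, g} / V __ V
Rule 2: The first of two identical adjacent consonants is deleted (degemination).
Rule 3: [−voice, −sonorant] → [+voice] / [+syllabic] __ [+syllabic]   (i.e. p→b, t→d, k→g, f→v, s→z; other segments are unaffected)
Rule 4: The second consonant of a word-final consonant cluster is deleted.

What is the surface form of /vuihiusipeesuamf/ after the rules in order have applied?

vuihiuzibeezuam

Rule 1 (intervocalic voicing): /p/ is a voiceless stop between vowels /i/ and /e/, so it voices to [b]. /vuihiusipeesuamf/ → vuihiusibeesuamf.
Rule 2 (degemination): no segment meets the environment; /vuihiusibeesuamf/ is unchanged.
Rule 3 (intervocalic voicing): /s/ is a voiceless obstruent between vowels /u/ and /i/, so it voices to [z]. /s/ is a voiceless obstruent between vowels /e/ and /u/, so it voices to [z]. /vuihiusibeesuamf/ → vuihiuzibeezuamf.
Rule 4 (final cluster simplification): /f/ is the second consonant of a word-final cluster /mf/, so it deletes. /vuihiuzibeezuamf/ → vuihiuzibeezuam.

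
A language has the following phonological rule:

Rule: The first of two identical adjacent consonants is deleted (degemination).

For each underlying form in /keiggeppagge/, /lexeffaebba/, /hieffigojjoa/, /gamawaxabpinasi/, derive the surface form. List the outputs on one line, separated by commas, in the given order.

keigepage, lexefaeba, hiefigojoa, gamawaxabpinasi

/keiggeppagge/: /gg/ is a geminate; the first /g/ deletes. /pp/ is a geminate; the first /p/ deletes. /gg/ is a geminate; the first /g/ deletes. → [keigepage].
/lexeffaebba/: /ff/ is a geminate; the first /f/ deletes. /bb/ is a geminate; the first /b/ deletes. → [lexefaeba].
/hieffigojjoa/: /ff/ is a geminate; the first /f/ deletes. /jj/ is a geminate; the first /j/ deletes. → [hiefigojoa].
/gamawaxabpinasi/: the rule's environment is not met; surfaces unchanged as [gamawaxabpinasi].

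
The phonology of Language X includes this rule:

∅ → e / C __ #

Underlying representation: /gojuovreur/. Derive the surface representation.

the form ends in the consonant /r/, so [e] is inserted word-finally.
Surface form: [gojuovreure].

gojuovreure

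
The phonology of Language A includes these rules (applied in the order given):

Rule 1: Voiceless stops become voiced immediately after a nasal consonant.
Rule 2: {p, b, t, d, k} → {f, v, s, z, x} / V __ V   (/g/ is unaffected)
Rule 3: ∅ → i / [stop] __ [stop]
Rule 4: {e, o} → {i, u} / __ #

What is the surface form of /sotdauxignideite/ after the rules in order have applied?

sotidauxignizeisi

Rule 1 (post-nasal voicing): no segment meets the environment; /sotdauxignideite/ is unchanged.
Rule 2 (intervocalic spirantization): /d/ is a stop between vowels /i/ and /e/, so it spirantizes to the fricative [z]. /t/ is a stop between vowels /i/ and /e/, so it spirantizes to the fricative [s]. /sotdauxignideite/ → sotdauxignizeise.
Rule 3 (stop-cluster i-epenthesis): /t/ and /d/ form a stop–stop cluster, so [i] is inserted between them. /sotdauxignizeise/ → sotidauxignizeise.
Rule 4 (final vowel raising): /e/ is a mid vowel in word-final position, so it raises to [i]. /sotidauxignizeise/ → sotidauxignizeisi.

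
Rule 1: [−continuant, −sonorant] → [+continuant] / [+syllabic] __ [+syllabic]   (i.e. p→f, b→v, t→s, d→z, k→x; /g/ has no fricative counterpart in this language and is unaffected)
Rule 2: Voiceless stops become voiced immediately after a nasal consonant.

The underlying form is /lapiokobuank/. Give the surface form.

Rule 1 (intervocalic spirantization): /p/ is a stop between vowels /a/ and /i/, so it spirantizes to the fricative [f]. /k/ is a stop between vowels /o/ and /o/, so it spirantizes to the fricative [x]. /b/ is a stop between vowels /o/ and /u/, so it spirantizes to the fricative [v]. /lapiokobuank/ → lafioxovuank.
Rule 2 (post-nasal voicing): /k/ is a voiceless stop immediately after the nasal /n/, so it voices to [g]. /lafioxovuank/ → lafioxovuang.

lafioxovuang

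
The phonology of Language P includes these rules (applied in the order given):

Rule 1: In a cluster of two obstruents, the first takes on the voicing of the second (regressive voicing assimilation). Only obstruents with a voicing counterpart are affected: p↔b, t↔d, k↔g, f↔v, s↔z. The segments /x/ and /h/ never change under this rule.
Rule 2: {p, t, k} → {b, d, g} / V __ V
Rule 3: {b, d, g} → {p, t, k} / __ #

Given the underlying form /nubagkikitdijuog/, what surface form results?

Rule 1 (regressive voicing assimilation): /g/ precedes the voiceless obstruent /k/, so it devoices to [k] by assimilation. /t/ precedes the voiced obstruent /d/, so it voices to [d] by assimilation. /nubagkikitdijuog/ → nubakkikiddijuog.
Rule 2 (intervocalic voicing): /k/ is a voiceless stop between vowels /i/ and /i/, so it voices to [g]. /nubakkikiddijuog/ → nubakkigiddijuog.
Rule 3 (final devoicing): /g/ is a voiced stop in word-final position, so it devoices to [k]. /nubakkigiddijuog/ → nubakkigiddijuok.

nubakkigiddijuok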